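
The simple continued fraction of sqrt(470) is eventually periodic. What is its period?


Run the CF algorithm for sqrt(470).
a_0 = floor(sqrt(470)) = 21; set m_0=0, q_0=1.
Recurrence: m' = q*a - m,  q' = (d - m'^2)/q,  a' = floor((a_0 + m')/q').
  step 1: m=21, q=29, a=1
  step 2: m=8, q=14, a=2
  step 3: m=20, q=5, a=8
  step 4: m=20, q=14, a=2
  step 5: m=8, q=29, a=1
  step 6: m=21, q=1, a=42
a_6 = 2*a_0 = 42, so the period closes here.
sqrt(470) = [21; 1, 2, 8, 2, 1, 42]
Period length = 6

6


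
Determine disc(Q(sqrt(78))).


For K = Q(sqrt(d)) with d squarefree: disc(K) = d if d = 1 mod 4, and disc(K) = 4d if d = 2 or 3 mod 4.
Here d = 78, and d mod 4 = 2.
d = 2 mod 4, not 1 (O_K = Z[sqrt(d)]), so disc(K) = 4d = 4 * (78) = 312

312


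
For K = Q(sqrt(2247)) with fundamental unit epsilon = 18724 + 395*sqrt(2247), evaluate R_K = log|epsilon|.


epsilon = 18724 + 395*sqrt(2247)
= 37448.0000
R = ln(37448.0000)
= 10.5307

10.5307


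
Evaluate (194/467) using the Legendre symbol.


p = 467 is prime, so compute (194/467) with the reciprocity algorithm (Jacobi-symbol steps: pull out 2s via (2/n), flip via reciprocity, reduce):
  pull out 2: (2/467) = -1  (since 467 mod 8 = 3)
  reciprocity: (97/467) -> +(467/97)
  reduce: (79/97)
  reciprocity: (79/97) -> +(97/79)
  reduce: (18/79)
  pull out 2: (2/79) = +1  (since 79 mod 8 = 7)
  reciprocity: (9/79) -> +(79/9)
  reduce: (7/9)
  reciprocity: (7/9) -> +(9/7)
  reduce: (2/7)
  pull out 2: (2/7) = +1  (since 7 mod 8 = 7)
  (1/7) = 1
Product of signs = -1
(194/467) = -1

-1


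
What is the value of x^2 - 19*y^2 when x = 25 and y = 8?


x^2 - d*y^2
= 25^2 - 19*8^2
= 625 - 1216
= -591

-591


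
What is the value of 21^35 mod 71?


p = 71 is prime and the exponent is (p-1)/2 = 35, so by Euler's criterion 21^35 = (21/71) = +1 or -1 mod 71.
Compute by square-and-multiply:
  35 = 32 + 2 + 1 (binary 100011)
  Repeated squaring mod 71: 21^1 = 21, 21^2 = 15, 21^4 = 12, 21^8 = 2, 21^16 = 4, 21^32 = 16
  21^35 = 21^32 * 21^2 * 21^1 = 16 * 15 * 21 mod 71
    16 * 15 = 240 = 27 mod 71
    27 * 21 = 567 = 70 mod 71
  21^35 = 70 mod 71
Result 70 = p - 1 = -1 mod 71: 21 is a quadratic non-residue mod 71. As a residue in [0, p-1] the value is 70.
21^35 mod 71 = 70

70


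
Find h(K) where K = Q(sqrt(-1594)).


K = Q(sqrt(-1594)). d mod 4 = 2, so D = disc(K) = 4d = -6376
h(K) equals the number of primitive reduced positive-definite forms (a, b, c) = a*x^2 + b*x*y + c*y^2 with b^2 - 4ac = D,
where reduced means |b| <= a <= c, with b >= 0 whenever |b| = a or a = c, and primitive means gcd(a, b, c) = 1.
Reduced forces 3a^2 <= |D| = 6376, so 1 <= a <= 46; b must have the parity of D, and c = (b^2 - D)/(4a) must be an integer >= a.
Enumerate a = 1..46, b in [-a, a]:
  a=1: (1, 0, 1594)  [1]
  a=2: (2, 0, 797)  [1]
  a=3..4: none
  a=5: (5, -2, 319), (5, 2, 319)  [2]
  a=6: none
  a=7: (7, -6, 229), (7, 6, 229)  [2]
  a=8..9: none
  a=10: (10, -8, 161), (10, 8, 161)  [2]
  a=11: (11, -2, 145), (11, 2, 145)  [2]
  a=12..13: none
  a=14: (14, -8, 115), (14, 8, 115)  [2]
  a=15..16: none
  a=17: (17, -4, 94), (17, 4, 94)  [2]
  a=18..21: none
  a=22: (22, -20, 77), (22, 20, 77)  [2]
  a=23: (23, -8, 70), (23, 8, 70)  [2]
  a=24: none
  a=25: (25, -18, 67), (25, 18, 67)  [2]
  a=26..28: none
  a=29: (29, -2, 55), (29, 2, 55)  [2]
  a=30: none
  a=31: (31, -14, 53), (31, 14, 53)  [2]
  a=32..33: none
  a=34: (34, -4, 47), (34, 4, 47)  [2]
  a=35: (35, -22, 49), (35, -8, 46), (35, 8, 46), (35, 22, 49)  [4]
  a=36: none
  a=37: (37, -32, 50), (37, 32, 50)  [2]
  a=38..40: none
  a=41: (41, -26, 43), (41, 26, 43)  [2]
  a=42..46: none
Total reduced forms: 1 + 1 + 2 + 2 + 2 + 2 + 2 + 2 + 2 + 2 + 2 + 2 + 2 + 2 + 4 + 2 + 2 = 34
h = 34

34


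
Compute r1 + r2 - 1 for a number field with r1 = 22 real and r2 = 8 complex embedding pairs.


By Dirichlet's unit theorem:
rank = r1 + r2 - 1
= 22 + 8 - 1
= 29

29


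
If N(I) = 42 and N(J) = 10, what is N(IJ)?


N(IJ) = N(I) * N(J)
= 42 * 10
= 420

420


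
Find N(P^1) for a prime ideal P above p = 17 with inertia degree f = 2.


N(P^a) = p^(a*f)
= 17^(1*2)
= 17^2
= 289

289


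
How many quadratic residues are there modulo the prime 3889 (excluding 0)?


For prime p, the number of non-zero quadratic residues is (p-1)/2.
= (3889-1)/2
= 1944

1944


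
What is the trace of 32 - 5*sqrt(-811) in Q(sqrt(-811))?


Tr(a + b*sqrt(d)) = (a + b*sqrt(d)) + (a - b*sqrt(d)) = 2a
= 2 * (32)
= 64

64


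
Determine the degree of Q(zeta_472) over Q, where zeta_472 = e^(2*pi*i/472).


The degree equals Euler's totient phi(472).
472 = 2^3 * 59
phi(472) = 232

232


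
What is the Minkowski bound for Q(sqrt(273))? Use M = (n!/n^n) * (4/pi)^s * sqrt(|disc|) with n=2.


d = 273, d mod 4 = 1, so disc(K) = d = 273; |disc(K)| = 273
Real quadratic field, so n = 2, s = r2 = 0, r1 = 2
M = (n!/n^n) * (4/pi)^s * sqrt(|disc(K)|) = (2!/2^2) * (4/pi)^0 * sqrt(273)
= 0.5 * 1.000000 * 16.522712
= 8.2614

8.2614


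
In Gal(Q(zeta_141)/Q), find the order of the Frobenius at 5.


The Frobenius at p in Gal(Q(zeta_n)/Q) = (Z/nZ)* is the class of p, so its order is ord_141(5), the smallest k >= 1 with 5^k = 1 mod 141.
n = 141 = 3 * 47, phi(141) = 92; the order divides phi(n).
Divisors of 92: 1, 2, 4, 23, 46, 92
Repeated squaring mod 141: 5^1 = 5, 5^2 = 25, 5^4 = 61, 5^8 = 55, 5^16 = 64, 5^32 = 7, 5^64 = 49
Test divisors in increasing order:
  k=1: 5^1 = 5 mod 141
  k=2: 5^2 = 25 mod 141
  k=4: 5^4 = 61 mod 141
  k=23: 5^23 = 64 * 61 * 25 * 5 = 140 mod 141
  k=46: 5^46 = 7 * 55 * 61 * 25 = 1 mod 141  <- first divisor giving 1
Order = 46

46


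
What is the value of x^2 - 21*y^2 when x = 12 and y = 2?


x^2 - d*y^2
= 12^2 - 21*2^2
= 144 - 84
= 60

60


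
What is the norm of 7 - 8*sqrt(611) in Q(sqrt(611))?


N(a + b*sqrt(d)) = a^2 - d*b^2
= (7)^2 - (611)*(-8)^2
= 49 - 39104
= -39055

-39055


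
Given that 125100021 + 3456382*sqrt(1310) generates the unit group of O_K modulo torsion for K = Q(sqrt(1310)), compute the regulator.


epsilon = 125100021 + 3456382*sqrt(1310)
= 2.5020e+08
R = ln(2.5020e+08)
= 19.3378

19.3378


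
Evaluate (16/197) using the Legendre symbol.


p = 197 is prime, so compute (16/197) with the reciprocity algorithm (Jacobi-symbol steps: pull out 2s via (2/n), flip via reciprocity, reduce):
  pull out 2: (2/197) = -1  (since 197 mod 8 = 5)
  pull out 2: (2/197) = -1  (since 197 mod 8 = 5)
  pull out 2: (2/197) = -1  (since 197 mod 8 = 5)
  pull out 2: (2/197) = -1  (since 197 mod 8 = 5)
  (1/197) = 1
Product of signs = 1
(16/197) = 1

1


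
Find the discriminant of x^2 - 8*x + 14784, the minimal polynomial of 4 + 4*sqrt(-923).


The element 4 + 4*sqrt(-923) has minimal polynomial:
x^2 - 8*x + 14784
Discriminant = (-8)^2 - 4*(14784)
= 64 - 59136
= -59072

-59072


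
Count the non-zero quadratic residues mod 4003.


For prime p, the number of non-zero quadratic residues is (p-1)/2.
= (4003-1)/2
= 2001

2001


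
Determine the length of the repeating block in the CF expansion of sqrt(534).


Run the CF algorithm for sqrt(534).
a_0 = floor(sqrt(534)) = 23; set m_0=0, q_0=1.
Recurrence: m' = q*a - m,  q' = (d - m'^2)/q,  a' = floor((a_0 + m')/q').
  step 1: m=23, q=5, a=9
  step 2: m=22, q=10, a=4
  step 3: m=18, q=21, a=1
  step 4: m=3, q=25, a=1
  step 5: m=22, q=2, a=22
  step 6: m=22, q=25, a=1
  step 7: m=3, q=21, a=1
  step 8: m=18, q=10, a=4
  step 9: m=22, q=5, a=9
  step 10: m=23, q=1, a=46
a_10 = 2*a_0 = 46, so the period closes here.
sqrt(534) = [23; 9, 4, 1, 1, 22, 1, 1, 4, 9, 46]
Period length = 10

10


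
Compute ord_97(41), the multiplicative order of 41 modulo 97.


We want ord_97(41), the smallest k >= 1 with 41^k = 1 mod 97.
n = 97 = 97, phi(97) = 96; the order divides phi(n).
Divisors of 96: 1, 2, 3, 4, 6, 8, 12, 16, 24, 32, 48, 96
Repeated squaring mod 97: 41^1 = 41, 41^2 = 32, 41^4 = 54, 41^8 = 6, 41^16 = 36, 41^32 = 35, 41^64 = 61
Test divisors in increasing order:
  k=1: 41^1 = 41 mod 97
  k=2: 41^2 = 32 mod 97
  k=3: 41^3 = 32 * 41 = 51 mod 97
  k=4: 41^4 = 54 mod 97
  k=6: 41^6 = 54 * 32 = 79 mod 97
  k=8: 41^8 = 6 mod 97
  k=12: 41^12 = 6 * 54 = 33 mod 97
  k=16: 41^16 = 36 mod 97
  k=24: 41^24 = 36 * 6 = 22 mod 97
  k=32: 41^32 = 35 mod 97
  k=48: 41^48 = 35 * 36 = 96 mod 97
  k=96: 41^96 = 61 * 35 = 1 mod 97  <- first divisor giving 1
Order = 96

96


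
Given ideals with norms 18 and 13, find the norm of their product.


N(IJ) = N(I) * N(J)
= 18 * 13
= 234

234


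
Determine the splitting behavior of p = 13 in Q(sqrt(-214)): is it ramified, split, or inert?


K = Q(sqrt(-214)). Since d mod 4 = 2, disc(K) = -856.
Check p | disc: -856 mod 13 = 2.
p does not divide disc. Compute Legendre symbol (d/p):
7^((13-1)/2) mod 13 = -1
(d/p) = -1, so p is inert: (p) stays prime with e=1, f=2, g=1.
Therefore p is inert.

inert


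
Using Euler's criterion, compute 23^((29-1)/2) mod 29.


p = 29 is prime and the exponent is (p-1)/2 = 14, so by Euler's criterion 23^14 = (23/29) = +1 or -1 mod 29.
Compute by square-and-multiply:
  14 = 8 + 4 + 2 (binary 1110)
  Repeated squaring mod 29: 23^1 = 23, 23^2 = 7, 23^4 = 20, 23^8 = 23
  23^14 = 23^8 * 23^4 * 23^2 = 23 * 20 * 7 mod 29
    23 * 20 = 460 = 25 mod 29
    25 * 7 = 175 = 1 mod 29
  23^14 = 1 mod 29
Result 1: 23 is a quadratic residue mod 29.
23^14 mod 29 = 1

1


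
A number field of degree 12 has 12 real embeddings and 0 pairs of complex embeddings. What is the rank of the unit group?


By Dirichlet's unit theorem:
rank = r1 + r2 - 1
= 12 + 0 - 1
= 11

11


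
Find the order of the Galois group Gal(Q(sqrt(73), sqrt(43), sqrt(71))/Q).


The 3 square roots of distinct primes are multiplicatively independent over Q,
so [K:Q] = 2^3 and Gal(K/Q) is isomorphic to (Z/2Z)^3.
|Gal| = 2^3 = 8

8


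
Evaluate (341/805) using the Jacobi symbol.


Compute (341/805) via quadratic reciprocity:
  reciprocity: (341/805) -> +(805/341)
  reduce: (123/341)
  reciprocity: (123/341) -> +(341/123)
  reduce: (95/123)
  reciprocity: (95/123) -> -(123/95)
  reduce: (28/95)
  pull out 2: (2/95) = +1  (since 95 mod 8 = 7)
  pull out 2: (2/95) = +1  (since 95 mod 8 = 7)
  reciprocity: (7/95) -> -(95/7)
  reduce: (4/7)
  pull out 2: (2/7) = +1  (since 7 mod 8 = 7)
  pull out 2: (2/7) = +1  (since 7 mod 8 = 7)
  (1/7) = 1
Product of signs = 1

1


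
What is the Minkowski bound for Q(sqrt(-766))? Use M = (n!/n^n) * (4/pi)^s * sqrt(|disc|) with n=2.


d = -766, d mod 4 = 2, so disc(K) = 4d = -3064; |disc(K)| = 3064
Imaginary quadratic field, so n = 2, s = r2 = 1, r1 = 0
M = (n!/n^n) * (4/pi)^s * sqrt(|disc(K)|) = (2!/2^2) * (4/pi)^1 * sqrt(3064)
= 0.5 * 1.273240 * 55.353410
= 35.2391

35.2391


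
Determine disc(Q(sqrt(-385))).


For K = Q(sqrt(d)) with d squarefree: disc(K) = d if d = 1 mod 4, and disc(K) = 4d if d = 2 or 3 mod 4.
Here d = -385, and d mod 4 = 3.
d = 3 mod 4, not 1 (O_K = Z[sqrt(d)]), so disc(K) = 4d = 4 * (-385) = -1540

-1540


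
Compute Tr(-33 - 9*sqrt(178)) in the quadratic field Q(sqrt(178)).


Tr(a + b*sqrt(d)) = (a + b*sqrt(d)) + (a - b*sqrt(d)) = 2a
= 2 * (-33)
= -66

-66


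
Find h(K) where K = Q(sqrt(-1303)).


K = Q(sqrt(-1303)). d mod 4 = 1, so D = disc(K) = d = -1303
h(K) equals the number of primitive reduced positive-definite forms (a, b, c) = a*x^2 + b*x*y + c*y^2 with b^2 - 4ac = D,
where reduced means |b| <= a <= c, with b >= 0 whenever |b| = a or a = c, and primitive means gcd(a, b, c) = 1.
Reduced forces 3a^2 <= |D| = 1303, so 1 <= a <= 20; b must have the parity of D, and c = (b^2 - D)/(4a) must be an integer >= a.
Enumerate a = 1..20, b in [-a, a]:
  a=1: (1, 1, 326)  [1]
  a=2: (2, -1, 163), (2, 1, 163)  [2]
  a=3: none
  a=4: (4, -3, 82), (4, 3, 82)  [2]
  a=5..7: none
  a=8: (8, -3, 41), (8, 3, 41)  [2]
  a=9..12: none
  a=13: (13, -7, 26), (13, 7, 26)  [2]
  a=14..15: none
  a=16: (16, -13, 23), (16, 13, 23)  [2]
  a=17..20: none
Total reduced forms: 1 + 2 + 2 + 2 + 2 + 2 = 11
h = 11

11


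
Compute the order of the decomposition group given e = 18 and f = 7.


|D_P| = e * f
= 18 * 7
= 126

126


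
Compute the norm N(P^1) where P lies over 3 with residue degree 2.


N(P^a) = p^(a*f)
= 3^(1*2)
= 3^2
= 9

9


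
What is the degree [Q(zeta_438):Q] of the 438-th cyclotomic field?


The degree equals Euler's totient phi(438).
438 = 2 * 3 * 73
phi(438) = 144

144


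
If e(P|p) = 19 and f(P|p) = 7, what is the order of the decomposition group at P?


|D_P| = e * f
= 19 * 7
= 133

133


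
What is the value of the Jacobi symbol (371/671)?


Compute (371/671) via quadratic reciprocity:
  reciprocity: (371/671) -> -(671/371)
  reduce: (300/371)
  pull out 2: (2/371) = -1  (since 371 mod 8 = 3)
  pull out 2: (2/371) = -1  (since 371 mod 8 = 3)
  reciprocity: (75/371) -> -(371/75)
  reduce: (71/75)
  reciprocity: (71/75) -> -(75/71)
  reduce: (4/71)
  pull out 2: (2/71) = +1  (since 71 mod 8 = 7)
  pull out 2: (2/71) = +1  (since 71 mod 8 = 7)
  (1/71) = 1
Product of signs = -1

-1


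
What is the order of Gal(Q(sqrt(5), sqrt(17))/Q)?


The 2 square roots of distinct primes are multiplicatively independent over Q,
so [K:Q] = 2^2 and Gal(K/Q) is isomorphic to (Z/2Z)^2.
|Gal| = 2^2 = 4

4


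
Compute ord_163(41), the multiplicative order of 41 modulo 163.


We want ord_163(41), the smallest k >= 1 with 41^k = 1 mod 163.
n = 163 = 163, phi(163) = 162; the order divides phi(n).
Divisors of 162: 1, 2, 3, 6, 9, 18, 27, 54, 81, 162
Repeated squaring mod 163: 41^1 = 41, 41^2 = 51, 41^4 = 156, 41^8 = 49, 41^16 = 119, 41^32 = 143, 41^64 = 74, 41^128 = 97
Test divisors in increasing order:
  k=1: 41^1 = 41 mod 163
  k=2: 41^2 = 51 mod 163
  k=3: 41^3 = 51 * 41 = 135 mod 163
  k=6: 41^6 = 156 * 51 = 132 mod 163
  k=9: 41^9 = 49 * 41 = 53 mod 163
  k=18: 41^18 = 119 * 51 = 38 mod 163
  k=27: 41^27 = 119 * 49 * 51 * 41 = 58 mod 163
  k=54: 41^54 = 143 * 119 * 156 * 51 = 104 mod 163
  k=81: 41^81 = 74 * 119 * 41 = 1 mod 163  <- first divisor giving 1
Order = 81

81


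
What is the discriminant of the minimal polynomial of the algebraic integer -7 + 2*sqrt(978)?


The element -7 + 2*sqrt(978) has minimal polynomial:
x^2 + 14*x - 3863
Discriminant = (14)^2 - 4*(-3863)
= 196 + 15452
= 15648

15648


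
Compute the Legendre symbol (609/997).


p = 997 is prime, so compute (609/997) with the reciprocity algorithm (Jacobi-symbol steps: pull out 2s via (2/n), flip via reciprocity, reduce):
  reciprocity: (609/997) -> +(997/609)
  reduce: (388/609)
  pull out 2: (2/609) = +1  (since 609 mod 8 = 1)
  pull out 2: (2/609) = +1  (since 609 mod 8 = 1)
  reciprocity: (97/609) -> +(609/97)
  reduce: (27/97)
  reciprocity: (27/97) -> +(97/27)
  reduce: (16/27)
  pull out 2: (2/27) = -1  (since 27 mod 8 = 3)
  pull out 2: (2/27) = -1  (since 27 mod 8 = 3)
  pull out 2: (2/27) = -1  (since 27 mod 8 = 3)
  pull out 2: (2/27) = -1  (since 27 mod 8 = 3)
  (1/27) = 1
Product of signs = 1
(609/997) = 1

1


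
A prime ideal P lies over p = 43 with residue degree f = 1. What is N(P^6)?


N(P^a) = p^(a*f)
= 43^(6*1)
= 43^6
= 6321363049

6321363049


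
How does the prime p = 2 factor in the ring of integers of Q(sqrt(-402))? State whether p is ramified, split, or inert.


K = Q(sqrt(-402)). Since d mod 4 = 2, disc(K) = -1608.
Check p | disc: -1608 mod 2 = 0.
p divides disc, so p ramifies: (p) = P^2 with e=2, f=1, g=1.
Therefore p is ramified.

ramified


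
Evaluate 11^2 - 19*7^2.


x^2 - d*y^2
= 11^2 - 19*7^2
= 121 - 931
= -810

-810


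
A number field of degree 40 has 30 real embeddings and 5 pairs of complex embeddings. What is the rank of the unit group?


By Dirichlet's unit theorem:
rank = r1 + r2 - 1
= 30 + 5 - 1
= 34

34


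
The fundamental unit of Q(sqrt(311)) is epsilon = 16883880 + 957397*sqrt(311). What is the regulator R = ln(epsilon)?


epsilon = 16883880 + 957397*sqrt(311)
= 3.3768e+07
R = ln(3.3768e+07)
= 17.3350

17.3350


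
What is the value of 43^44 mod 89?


p = 89 is prime and the exponent is (p-1)/2 = 44, so by Euler's criterion 43^44 = (43/89) = +1 or -1 mod 89.
Compute by square-and-multiply:
  44 = 32 + 8 + 4 (binary 101100)
  Repeated squaring mod 89: 43^1 = 43, 43^2 = 69, 43^4 = 44, 43^8 = 67, 43^16 = 39, 43^32 = 8
  43^44 = 43^32 * 43^8 * 43^4 = 8 * 67 * 44 mod 89
    8 * 67 = 536 = 2 mod 89
    2 * 44 = 88 = 88 mod 89
  43^44 = 88 mod 89
Result 88 = p - 1 = -1 mod 89: 43 is a quadratic non-residue mod 89. As a residue in [0, p-1] the value is 88.
43^44 mod 89 = 88

88


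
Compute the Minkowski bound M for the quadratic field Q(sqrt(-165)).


d = -165, d mod 4 = 3, so disc(K) = 4d = -660; |disc(K)| = 660
Imaginary quadratic field, so n = 2, s = r2 = 1, r1 = 0
M = (n!/n^n) * (4/pi)^s * sqrt(|disc(K)|) = (2!/2^2) * (4/pi)^1 * sqrt(660)
= 0.5 * 1.273240 * 25.690465
= 16.3551

16.3551


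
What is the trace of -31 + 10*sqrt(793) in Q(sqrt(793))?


Tr(a + b*sqrt(d)) = (a + b*sqrt(d)) + (a - b*sqrt(d)) = 2a
= 2 * (-31)
= -62

-62


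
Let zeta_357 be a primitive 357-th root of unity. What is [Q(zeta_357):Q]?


The degree equals Euler's totient phi(357).
357 = 3 * 7 * 17
phi(357) = 192

192


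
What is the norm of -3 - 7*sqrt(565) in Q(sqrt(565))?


N(a + b*sqrt(d)) = a^2 - d*b^2
= (-3)^2 - (565)*(-7)^2
= 9 - 27685
= -27676

-27676


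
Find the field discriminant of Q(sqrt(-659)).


For K = Q(sqrt(d)) with d squarefree: disc(K) = d if d = 1 mod 4, and disc(K) = 4d if d = 2 or 3 mod 4.
Here d = -659, and d mod 4 = 1.
d = 1 mod 4 (O_K = Z[(1+sqrt(d))/2]), so disc(K) = d = -659

-659


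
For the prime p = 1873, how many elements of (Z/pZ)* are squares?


For prime p, the number of non-zero quadratic residues is (p-1)/2.
= (1873-1)/2
= 936

936


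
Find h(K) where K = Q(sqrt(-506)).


K = Q(sqrt(-506)). d mod 4 = 2, so D = disc(K) = 4d = -2024
h(K) equals the number of primitive reduced positive-definite forms (a, b, c) = a*x^2 + b*x*y + c*y^2 with b^2 - 4ac = D,
where reduced means |b| <= a <= c, with b >= 0 whenever |b| = a or a = c, and primitive means gcd(a, b, c) = 1.
Reduced forces 3a^2 <= |D| = 2024, so 1 <= a <= 25; b must have the parity of D, and c = (b^2 - D)/(4a) must be an integer >= a.
Enumerate a = 1..25, b in [-a, a]:
  a=1: (1, 0, 506)  [1]
  a=2: (2, 0, 253)  [1]
  a=3: (3, -2, 169), (3, 2, 169)  [2]
  a=4: none
  a=5: (5, -4, 102), (5, 4, 102)  [2]
  a=6: (6, -4, 85), (6, 4, 85)  [2]
  a=7..8: none
  a=9: (9, -8, 58), (9, 8, 58)  [2]
  a=10: (10, -4, 51), (10, 4, 51)  [2]
  a=11: (11, 0, 46)  [1]
  a=12: none
  a=13: (13, -2, 39), (13, 2, 39)  [2]
  a=14: none
  a=15: (15, -14, 37), (15, -4, 34), (15, 4, 34), (15, 14, 37)  [4]
  a=16: none
  a=17: (17, -4, 30), (17, 4, 30)  [2]
  a=18: (18, -8, 29), (18, 8, 29)  [2]
  a=19: (19, -16, 30), (19, 16, 30)  [2]
  a=20..21: none
  a=22: (22, 0, 23)  [1]
  a=23..24: none
  a=25: (25, -24, 26), (25, 24, 26)  [2]
Total reduced forms: 1 + 1 + 2 + 2 + 2 + 2 + 2 + 1 + 2 + 4 + 2 + 2 + 2 + 1 + 2 = 28
h = 28

28


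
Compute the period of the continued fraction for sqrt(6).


Run the CF algorithm for sqrt(6).
a_0 = floor(sqrt(6)) = 2; set m_0=0, q_0=1.
Recurrence: m' = q*a - m,  q' = (d - m'^2)/q,  a' = floor((a_0 + m')/q').
  step 1: m=2, q=2, a=2
  step 2: m=2, q=1, a=4
a_2 = 2*a_0 = 4, so the period closes here.
sqrt(6) = [2; 2, 4]
Period length = 2

2


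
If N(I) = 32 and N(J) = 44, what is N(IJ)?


N(IJ) = N(I) * N(J)
= 32 * 44
= 1408

1408


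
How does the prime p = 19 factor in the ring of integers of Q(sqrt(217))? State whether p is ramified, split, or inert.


K = Q(sqrt(217)). Since d mod 4 = 1, disc(K) = 217.
Check p | disc: 217 mod 19 = 8.
p does not divide disc. Compute Legendre symbol (d/p):
8^((19-1)/2) mod 19 = -1
(d/p) = -1, so p is inert: (p) stays prime with e=1, f=2, g=1.
Therefore p is inert.

inert


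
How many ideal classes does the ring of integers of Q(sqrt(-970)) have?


K = Q(sqrt(-970)). d mod 4 = 2, so D = disc(K) = 4d = -3880
h(K) equals the number of primitive reduced positive-definite forms (a, b, c) = a*x^2 + b*x*y + c*y^2 with b^2 - 4ac = D,
where reduced means |b| <= a <= c, with b >= 0 whenever |b| = a or a = c, and primitive means gcd(a, b, c) = 1.
Reduced forces 3a^2 <= |D| = 3880, so 1 <= a <= 35; b must have the parity of D, and c = (b^2 - D)/(4a) must be an integer >= a.
Enumerate a = 1..35, b in [-a, a]:
  a=1: (1, 0, 970)  [1]
  a=2: (2, 0, 485)  [1]
  a=3..4: none
  a=5: (5, 0, 194)  [1]
  a=6..9: none
  a=10: (10, 0, 97)  [1]
  a=11: (11, -6, 89), (11, 6, 89)  [2]
  a=12..16: none
  a=17: (17, -8, 58), (17, 8, 58)  [2]
  a=18..21: none
  a=22: (22, -16, 47), (22, 16, 47)  [2]
  a=23..28: none
  a=29: (29, -8, 34), (29, 8, 34)  [2]
  a=30..35: none
Total reduced forms: 1 + 1 + 1 + 1 + 2 + 2 + 2 + 2 = 12
h = 12

12


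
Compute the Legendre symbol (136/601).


p = 601 is prime, so compute (136/601) with the reciprocity algorithm (Jacobi-symbol steps: pull out 2s via (2/n), flip via reciprocity, reduce):
  pull out 2: (2/601) = +1  (since 601 mod 8 = 1)
  pull out 2: (2/601) = +1  (since 601 mod 8 = 1)
  pull out 2: (2/601) = +1  (since 601 mod 8 = 1)
  reciprocity: (17/601) -> +(601/17)
  reduce: (6/17)
  pull out 2: (2/17) = +1  (since 17 mod 8 = 1)
  reciprocity: (3/17) -> +(17/3)
  reduce: (2/3)
  pull out 2: (2/3) = -1  (since 3 mod 8 = 3)
  (1/3) = 1
Product of signs = -1
(136/601) = -1

-1


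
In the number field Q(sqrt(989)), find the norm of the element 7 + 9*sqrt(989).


N(a + b*sqrt(d)) = a^2 - d*b^2
= (7)^2 - (989)*(9)^2
= 49 - 80109
= -80060

-80060


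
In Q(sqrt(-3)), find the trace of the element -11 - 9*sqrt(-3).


Tr(a + b*sqrt(d)) = (a + b*sqrt(d)) + (a - b*sqrt(d)) = 2a
= 2 * (-11)
= -22

-22


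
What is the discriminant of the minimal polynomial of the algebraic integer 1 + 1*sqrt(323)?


The element 1 + 1*sqrt(323) has minimal polynomial:
x^2 - 2*x - 322
Discriminant = (-2)^2 - 4*(-322)
= 4 + 1288
= 1292

1292


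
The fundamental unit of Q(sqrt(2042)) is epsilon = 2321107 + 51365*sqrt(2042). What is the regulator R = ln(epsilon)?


epsilon = 2321107 + 51365*sqrt(2042)
= 4.6422e+06
R = ln(4.6422e+06)
= 15.3507

15.3507


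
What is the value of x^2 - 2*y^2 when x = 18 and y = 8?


x^2 - d*y^2
= 18^2 - 2*8^2
= 324 - 128
= 196

196


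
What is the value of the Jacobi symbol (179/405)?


Compute (179/405) via quadratic reciprocity:
  reciprocity: (179/405) -> +(405/179)
  reduce: (47/179)
  reciprocity: (47/179) -> -(179/47)
  reduce: (38/47)
  pull out 2: (2/47) = +1  (since 47 mod 8 = 7)
  reciprocity: (19/47) -> -(47/19)
  reduce: (9/19)
  reciprocity: (9/19) -> +(19/9)
  reduce: (1/9)
  (1/9) = 1
Product of signs = 1

1


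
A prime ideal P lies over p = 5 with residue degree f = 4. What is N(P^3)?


N(P^a) = p^(a*f)
= 5^(3*4)
= 5^12
= 244140625

244140625


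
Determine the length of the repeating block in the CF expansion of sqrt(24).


Run the CF algorithm for sqrt(24).
a_0 = floor(sqrt(24)) = 4; set m_0=0, q_0=1.
Recurrence: m' = q*a - m,  q' = (d - m'^2)/q,  a' = floor((a_0 + m')/q').
  step 1: m=4, q=8, a=1
  step 2: m=4, q=1, a=8
a_2 = 2*a_0 = 8, so the period closes here.
sqrt(24) = [4; 1, 8]
Period length = 2

2


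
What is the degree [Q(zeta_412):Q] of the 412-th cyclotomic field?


The degree equals Euler's totient phi(412).
412 = 2^2 * 103
phi(412) = 204

204


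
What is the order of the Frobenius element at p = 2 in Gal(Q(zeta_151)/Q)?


The Frobenius at p in Gal(Q(zeta_n)/Q) = (Z/nZ)* is the class of p, so its order is ord_151(2), the smallest k >= 1 with 2^k = 1 mod 151.
n = 151 = 151, phi(151) = 150; the order divides phi(n).
Divisors of 150: 1, 2, 3, 5, 6, 10, 15, 25, 30, 50, 75, 150
Repeated squaring mod 151: 2^1 = 2, 2^2 = 4, 2^4 = 16, 2^8 = 105, 2^16 = 2, 2^32 = 4, 2^64 = 16, 2^128 = 105
Test divisors in increasing order:
  k=1: 2^1 = 2 mod 151
  k=2: 2^2 = 4 mod 151
  k=3: 2^3 = 4 * 2 = 8 mod 151
  k=5: 2^5 = 16 * 2 = 32 mod 151
  k=6: 2^6 = 16 * 4 = 64 mod 151
  k=10: 2^10 = 105 * 4 = 118 mod 151
  k=15: 2^15 = 105 * 16 * 4 * 2 = 1 mod 151  <- first divisor giving 1
Order = 15

15


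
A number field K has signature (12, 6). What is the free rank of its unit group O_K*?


By Dirichlet's unit theorem:
rank = r1 + r2 - 1
= 12 + 6 - 1
= 17

17


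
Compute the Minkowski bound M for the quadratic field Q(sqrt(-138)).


d = -138, d mod 4 = 2, so disc(K) = 4d = -552; |disc(K)| = 552
Imaginary quadratic field, so n = 2, s = r2 = 1, r1 = 0
M = (n!/n^n) * (4/pi)^s * sqrt(|disc(K)|) = (2!/2^2) * (4/pi)^1 * sqrt(552)
= 0.5 * 1.273240 * 23.494680
= 14.9572

14.9572


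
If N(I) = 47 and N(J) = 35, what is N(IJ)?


N(IJ) = N(I) * N(J)
= 47 * 35
= 1645

1645


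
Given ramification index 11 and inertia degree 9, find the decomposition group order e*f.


|D_P| = e * f
= 11 * 9
= 99

99


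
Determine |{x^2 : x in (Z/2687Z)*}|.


For prime p, the number of non-zero quadratic residues is (p-1)/2.
= (2687-1)/2
= 1343

1343


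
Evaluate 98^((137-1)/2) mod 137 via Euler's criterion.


p = 137 is prime and the exponent is (p-1)/2 = 68, so by Euler's criterion 98^68 = (98/137) = +1 or -1 mod 137.
Compute by square-and-multiply:
  68 = 64 + 4 (binary 1000100)
  Repeated squaring mod 137: 98^1 = 98, 98^2 = 14, 98^4 = 59, 98^8 = 56, 98^16 = 122, 98^32 = 88, 98^64 = 72
  98^68 = 98^64 * 98^4 = 72 * 59 mod 137
    72 * 59 = 4248 = 1 mod 137
  98^68 = 1 mod 137
Result 1: 98 is a quadratic residue mod 137.
98^68 mod 137 = 1

1


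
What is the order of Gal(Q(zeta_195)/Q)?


|Gal(Q(zeta_195)/Q)| = phi(195)
= 96

96


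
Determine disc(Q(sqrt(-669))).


For K = Q(sqrt(d)) with d squarefree: disc(K) = d if d = 1 mod 4, and disc(K) = 4d if d = 2 or 3 mod 4.
Here d = -669, and d mod 4 = 3.
d = 3 mod 4, not 1 (O_K = Z[sqrt(d)]), so disc(K) = 4d = 4 * (-669) = -2676

-2676


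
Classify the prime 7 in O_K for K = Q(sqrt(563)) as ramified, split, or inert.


K = Q(sqrt(563)). Since d mod 4 = 3, disc(K) = 2252.
Check p | disc: 2252 mod 7 = 5.
p does not divide disc. Compute Legendre symbol (d/p):
3^((7-1)/2) mod 7 = -1
(d/p) = -1, so p is inert: (p) stays prime with e=1, f=2, g=1.
Therefore p is inert.

inert


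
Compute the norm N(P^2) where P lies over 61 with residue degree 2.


N(P^a) = p^(a*f)
= 61^(2*2)
= 61^4
= 13845841

13845841


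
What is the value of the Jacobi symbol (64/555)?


Compute (64/555) via quadratic reciprocity:
  pull out 2: (2/555) = -1  (since 555 mod 8 = 3)
  pull out 2: (2/555) = -1  (since 555 mod 8 = 3)
  pull out 2: (2/555) = -1  (since 555 mod 8 = 3)
  pull out 2: (2/555) = -1  (since 555 mod 8 = 3)
  pull out 2: (2/555) = -1  (since 555 mod 8 = 3)
  pull out 2: (2/555) = -1  (since 555 mod 8 = 3)
  (1/555) = 1
Product of signs = 1

1


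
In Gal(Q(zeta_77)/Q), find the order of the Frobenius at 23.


The Frobenius at p in Gal(Q(zeta_n)/Q) = (Z/nZ)* is the class of p, so its order is ord_77(23), the smallest k >= 1 with 23^k = 1 mod 77.
n = 77 = 7 * 11, phi(77) = 60; the order divides phi(n).
Divisors of 60: 1, 2, 3, 4, 5, 6, 10, 12, 15, 20, 30, 60
Repeated squaring mod 77: 23^1 = 23, 23^2 = 67, 23^4 = 23, 23^8 = 67, 23^16 = 23, 23^32 = 67
Test divisors in increasing order:
  k=1: 23^1 = 23 mod 77
  k=2: 23^2 = 67 mod 77
  k=3: 23^3 = 67 * 23 = 1 mod 77  <- first divisor giving 1
Order = 3

3


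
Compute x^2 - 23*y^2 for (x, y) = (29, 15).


x^2 - d*y^2
= 29^2 - 23*15^2
= 841 - 5175
= -4334

-4334


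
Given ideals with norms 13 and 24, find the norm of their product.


N(IJ) = N(I) * N(J)
= 13 * 24
= 312

312


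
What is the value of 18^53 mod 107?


p = 107 is prime and the exponent is (p-1)/2 = 53, so by Euler's criterion 18^53 = (18/107) = +1 or -1 mod 107.
Compute by square-and-multiply:
  53 = 32 + 16 + 4 + 1 (binary 110101)
  Repeated squaring mod 107: 18^1 = 18, 18^2 = 3, 18^4 = 9, 18^8 = 81, 18^16 = 34, 18^32 = 86
  18^53 = 18^32 * 18^16 * 18^4 * 18^1 = 86 * 34 * 9 * 18 mod 107
    86 * 34 = 2924 = 35 mod 107
    35 * 9 = 315 = 101 mod 107
    101 * 18 = 1818 = 106 mod 107
  18^53 = 106 mod 107
Result 106 = p - 1 = -1 mod 107: 18 is a quadratic non-residue mod 107. As a residue in [0, p-1] the value is 106.
18^53 mod 107 = 106

106


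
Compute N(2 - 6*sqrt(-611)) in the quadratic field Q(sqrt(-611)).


N(a + b*sqrt(d)) = a^2 - d*b^2
= (2)^2 - (-611)*(-6)^2
= 4 + 21996
= 22000

22000


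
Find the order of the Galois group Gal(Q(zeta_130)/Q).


|Gal(Q(zeta_130)/Q)| = phi(130)
= 48

48


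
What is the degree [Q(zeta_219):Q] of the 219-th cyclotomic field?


The degree equals Euler's totient phi(219).
219 = 3 * 73
phi(219) = 144

144


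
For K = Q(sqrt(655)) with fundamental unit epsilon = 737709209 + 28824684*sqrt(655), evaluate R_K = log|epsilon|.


epsilon = 737709209 + 28824684*sqrt(655)
= 1.4754e+09
R = ln(1.4754e+09)
= 21.1122

21.1122


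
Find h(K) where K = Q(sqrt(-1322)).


K = Q(sqrt(-1322)). d mod 4 = 2, so D = disc(K) = 4d = -5288
h(K) equals the number of primitive reduced positive-definite forms (a, b, c) = a*x^2 + b*x*y + c*y^2 with b^2 - 4ac = D,
where reduced means |b| <= a <= c, with b >= 0 whenever |b| = a or a = c, and primitive means gcd(a, b, c) = 1.
Reduced forces 3a^2 <= |D| = 5288, so 1 <= a <= 41; b must have the parity of D, and c = (b^2 - D)/(4a) must be an integer >= a.
Enumerate a = 1..41, b in [-a, a]:
  a=1: (1, 0, 1322)  [1]
  a=2: (2, 0, 661)  [1]
  a=3: (3, -2, 441), (3, 2, 441)  [2]
  a=4..5: none
  a=6: (6, -4, 221), (6, 4, 221)  [2]
  a=7: (7, -2, 189), (7, 2, 189)  [2]
  a=8: none
  a=9: (9, -2, 147), (9, 2, 147)  [2]
  a=10: none
  a=11: (11, -6, 121), (11, 6, 121)  [2]
  a=12: none
  a=13: (13, -4, 102), (13, 4, 102)  [2]
  a=14: (14, -12, 97), (14, 12, 97)  [2]
  a=15..16: none
  a=17: (17, -4, 78), (17, 4, 78)  [2]
  a=18: (18, -16, 77), (18, 16, 77)  [2]
  a=19..20: none
  a=21: (21, -16, 66), (21, -2, 63), (21, 2, 63), (21, 16, 66)  [4]
  a=22: (22, -16, 63), (22, 16, 63)  [2]
  a=23: (23, -18, 61), (23, 18, 61)  [2]
  a=24..25: none
  a=26: (26, -4, 51), (26, 4, 51)  [2]
  a=27: (27, -2, 49), (27, 2, 49)  [2]
  a=28..32: none
  a=33: (33, -28, 46), (33, -16, 42), (33, 16, 42), (33, 28, 46)  [4]
  a=34: (34, -4, 39), (34, 4, 39)  [2]
  a=35..36: none
  a=37: (37, -22, 39), (37, 22, 39)  [2]
  a=38..40: none
  a=41: (41, -40, 42), (41, 40, 42)  [2]
Total reduced forms: 1 + 1 + 2 + 2 + 2 + 2 + 2 + 2 + 2 + 2 + 2 + 4 + 2 + 2 + 2 + 2 + 4 + 2 + 2 + 2 = 42
h = 42

42


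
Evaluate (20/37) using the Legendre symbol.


p = 37 is prime, so compute (20/37) with the reciprocity algorithm (Jacobi-symbol steps: pull out 2s via (2/n), flip via reciprocity, reduce):
  pull out 2: (2/37) = -1  (since 37 mod 8 = 5)
  pull out 2: (2/37) = -1  (since 37 mod 8 = 5)
  reciprocity: (5/37) -> +(37/5)
  reduce: (2/5)
  pull out 2: (2/5) = -1  (since 5 mod 8 = 5)
  (1/5) = 1
Product of signs = -1
(20/37) = -1

-1


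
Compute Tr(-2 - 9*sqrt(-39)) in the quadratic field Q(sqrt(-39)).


Tr(a + b*sqrt(d)) = (a + b*sqrt(d)) + (a - b*sqrt(d)) = 2a
= 2 * (-2)
= -4

-4


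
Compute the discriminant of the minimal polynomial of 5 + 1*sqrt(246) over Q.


The element 5 + 1*sqrt(246) has minimal polynomial:
x^2 - 10*x - 221
Discriminant = (-10)^2 - 4*(-221)
= 100 + 884
= 984

984


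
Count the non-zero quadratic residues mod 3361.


For prime p, the number of non-zero quadratic residues is (p-1)/2.
= (3361-1)/2
= 1680

1680


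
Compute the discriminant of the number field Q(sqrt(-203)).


For K = Q(sqrt(d)) with d squarefree: disc(K) = d if d = 1 mod 4, and disc(K) = 4d if d = 2 or 3 mod 4.
Here d = -203, and d mod 4 = 1.
d = 1 mod 4 (O_K = Z[(1+sqrt(d))/2]), so disc(K) = d = -203

-203


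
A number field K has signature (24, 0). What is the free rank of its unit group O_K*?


By Dirichlet's unit theorem:
rank = r1 + r2 - 1
= 24 + 0 - 1
= 23

23


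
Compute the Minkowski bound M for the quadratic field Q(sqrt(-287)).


d = -287, d mod 4 = 1, so disc(K) = d = -287; |disc(K)| = 287
Imaginary quadratic field, so n = 2, s = r2 = 1, r1 = 0
M = (n!/n^n) * (4/pi)^s * sqrt(|disc(K)|) = (2!/2^2) * (4/pi)^1 * sqrt(287)
= 0.5 * 1.273240 * 16.941074
= 10.7850

10.7850


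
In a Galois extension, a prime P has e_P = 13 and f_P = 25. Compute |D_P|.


|D_P| = e * f
= 13 * 25
= 325

325


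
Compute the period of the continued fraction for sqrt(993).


Run the CF algorithm for sqrt(993).
a_0 = floor(sqrt(993)) = 31; set m_0=0, q_0=1.
Recurrence: m' = q*a - m,  q' = (d - m'^2)/q,  a' = floor((a_0 + m')/q').
  step 1: m=31, q=32, a=1
  step 2: m=1, q=31, a=1
  step 3: m=30, q=3, a=20
  step 4: m=30, q=31, a=1
  step 5: m=1, q=32, a=1
  step 6: m=31, q=1, a=62
a_6 = 2*a_0 = 62, so the period closes here.
sqrt(993) = [31; 1, 1, 20, 1, 1, 62]
Period length = 6

6


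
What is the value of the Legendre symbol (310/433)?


p = 433 is prime, so compute (310/433) with the reciprocity algorithm (Jacobi-symbol steps: pull out 2s via (2/n), flip via reciprocity, reduce):
  pull out 2: (2/433) = +1  (since 433 mod 8 = 1)
  reciprocity: (155/433) -> +(433/155)
  reduce: (123/155)
  reciprocity: (123/155) -> -(155/123)
  reduce: (32/123)
  pull out 2: (2/123) = -1  (since 123 mod 8 = 3)
  pull out 2: (2/123) = -1  (since 123 mod 8 = 3)
  pull out 2: (2/123) = -1  (since 123 mod 8 = 3)
  pull out 2: (2/123) = -1  (since 123 mod 8 = 3)
  pull out 2: (2/123) = -1  (since 123 mod 8 = 3)
  (1/123) = 1
Product of signs = 1
(310/433) = 1

1


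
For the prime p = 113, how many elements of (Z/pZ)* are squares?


For prime p, the number of non-zero quadratic residues is (p-1)/2.
= (113-1)/2
= 56

56


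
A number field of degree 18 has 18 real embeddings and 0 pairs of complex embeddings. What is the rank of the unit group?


By Dirichlet's unit theorem:
rank = r1 + r2 - 1
= 18 + 0 - 1
= 17

17


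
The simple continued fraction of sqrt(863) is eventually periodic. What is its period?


Run the CF algorithm for sqrt(863).
a_0 = floor(sqrt(863)) = 29; set m_0=0, q_0=1.
Recurrence: m' = q*a - m,  q' = (d - m'^2)/q,  a' = floor((a_0 + m')/q').
  step 1: m=29, q=22, a=2
  step 2: m=15, q=29, a=1
  step 3: m=14, q=23, a=1
  step 4: m=9, q=34, a=1
  step 5: m=25, q=7, a=7
  step 6: m=24, q=41, a=1
  step 7: m=17, q=14, a=3
  step 8: m=25, q=17, a=3
  step 9: m=26, q=11, a=5
  step 10: m=29, q=2, a=29
  step 11: m=29, q=11, a=5
  step 12: m=26, q=17, a=3
  step 13: m=25, q=14, a=3
  step 14: m=17, q=41, a=1
  step 15: m=24, q=7, a=7
  step 16: m=25, q=34, a=1
  step 17: m=9, q=23, a=1
  step 18: m=14, q=29, a=1
  step 19: m=15, q=22, a=2
  step 20: m=29, q=1, a=58
a_20 = 2*a_0 = 58, so the period closes here.
sqrt(863) = [29; 2, 1, 1, 1, 7, 1, 3, 3, 5, 29, 5, 3, 3, 1, 7, 1, 1, 1, 2, 58]
Period length = 20

20


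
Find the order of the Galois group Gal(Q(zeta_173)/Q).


|Gal(Q(zeta_173)/Q)| = phi(173)
= 172

172


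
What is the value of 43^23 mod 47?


p = 47 is prime and the exponent is (p-1)/2 = 23, so by Euler's criterion 43^23 = (43/47) = +1 or -1 mod 47.
Compute by square-and-multiply:
  23 = 16 + 4 + 2 + 1 (binary 10111)
  Repeated squaring mod 47: 43^1 = 43, 43^2 = 16, 43^4 = 21, 43^8 = 18, 43^16 = 42
  43^23 = 43^16 * 43^4 * 43^2 * 43^1 = 42 * 21 * 16 * 43 mod 47
    42 * 21 = 882 = 36 mod 47
    36 * 16 = 576 = 12 mod 47
    12 * 43 = 516 = 46 mod 47
  43^23 = 46 mod 47
Result 46 = p - 1 = -1 mod 47: 43 is a quadratic non-residue mod 47. As a residue in [0, p-1] the value is 46.
43^23 mod 47 = 46

46


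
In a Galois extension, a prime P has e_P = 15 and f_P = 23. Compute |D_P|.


|D_P| = e * f
= 15 * 23
= 345

345


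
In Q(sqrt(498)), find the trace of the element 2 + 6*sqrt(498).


Tr(a + b*sqrt(d)) = (a + b*sqrt(d)) + (a - b*sqrt(d)) = 2a
= 2 * (2)
= 4

4


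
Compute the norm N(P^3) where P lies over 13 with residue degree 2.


N(P^a) = p^(a*f)
= 13^(3*2)
= 13^6
= 4826809

4826809


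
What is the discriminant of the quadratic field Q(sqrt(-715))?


For K = Q(sqrt(d)) with d squarefree: disc(K) = d if d = 1 mod 4, and disc(K) = 4d if d = 2 or 3 mod 4.
Here d = -715, and d mod 4 = 1.
d = 1 mod 4 (O_K = Z[(1+sqrt(d))/2]), so disc(K) = d = -715

-715


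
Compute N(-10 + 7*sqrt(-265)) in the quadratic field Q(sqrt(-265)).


N(a + b*sqrt(d)) = a^2 - d*b^2
= (-10)^2 - (-265)*(7)^2
= 100 + 12985
= 13085

13085


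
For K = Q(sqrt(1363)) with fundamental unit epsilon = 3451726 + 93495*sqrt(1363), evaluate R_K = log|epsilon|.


epsilon = 3451726 + 93495*sqrt(1363)
= 6.9035e+06
R = ln(6.9035e+06)
= 15.7475

15.7475


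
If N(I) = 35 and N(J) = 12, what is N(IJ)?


N(IJ) = N(I) * N(J)
= 35 * 12
= 420

420


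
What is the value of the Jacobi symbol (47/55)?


Compute (47/55) via quadratic reciprocity:
  reciprocity: (47/55) -> -(55/47)
  reduce: (8/47)
  pull out 2: (2/47) = +1  (since 47 mod 8 = 7)
  pull out 2: (2/47) = +1  (since 47 mod 8 = 7)
  pull out 2: (2/47) = +1  (since 47 mod 8 = 7)
  (1/47) = 1
Product of signs = -1

-1


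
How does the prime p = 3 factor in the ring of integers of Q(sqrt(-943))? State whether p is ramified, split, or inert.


K = Q(sqrt(-943)). Since d mod 4 = 1, disc(K) = -943.
Check p | disc: -943 mod 3 = 2.
p does not divide disc. Compute Legendre symbol (d/p):
2^((3-1)/2) mod 3 = -1
(d/p) = -1, so p is inert: (p) stays prime with e=1, f=2, g=1.
Therefore p is inert.

inert


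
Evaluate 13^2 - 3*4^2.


x^2 - d*y^2
= 13^2 - 3*4^2
= 169 - 48
= 121

121


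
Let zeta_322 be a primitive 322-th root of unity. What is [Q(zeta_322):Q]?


The degree equals Euler's totient phi(322).
322 = 2 * 7 * 23
phi(322) = 132

132


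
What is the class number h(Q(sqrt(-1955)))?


K = Q(sqrt(-1955)). d mod 4 = 1, so D = disc(K) = d = -1955
h(K) equals the number of primitive reduced positive-definite forms (a, b, c) = a*x^2 + b*x*y + c*y^2 with b^2 - 4ac = D,
where reduced means |b| <= a <= c, with b >= 0 whenever |b| = a or a = c, and primitive means gcd(a, b, c) = 1.
Reduced forces 3a^2 <= |D| = 1955, so 1 <= a <= 25; b must have the parity of D, and c = (b^2 - D)/(4a) must be an integer >= a.
Enumerate a = 1..25, b in [-a, a]:
  a=1: (1, 1, 489)  [1]
  a=2: none
  a=3: (3, -1, 163), (3, 1, 163)  [2]
  a=4: none
  a=5: (5, 5, 99)  [1]
  a=6..8: none
  a=9: (9, -5, 55), (9, 5, 55)  [2]
  a=10: none
  a=11: (11, -5, 45), (11, 5, 45)  [2]
  a=12..14: none
  a=15: (15, -5, 33), (15, 5, 33)  [2]
  a=16: none
  a=17: (17, 17, 33)  [1]
  a=18..22: none
  a=23: (23, 23, 27)  [1]
  a=24..25: none
Total reduced forms: 1 + 2 + 1 + 2 + 2 + 2 + 1 + 1 = 12
h = 12

12


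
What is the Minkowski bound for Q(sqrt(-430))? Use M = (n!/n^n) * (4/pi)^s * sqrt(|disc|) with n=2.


d = -430, d mod 4 = 2, so disc(K) = 4d = -1720; |disc(K)| = 1720
Imaginary quadratic field, so n = 2, s = r2 = 1, r1 = 0
M = (n!/n^n) * (4/pi)^s * sqrt(|disc(K)|) = (2!/2^2) * (4/pi)^1 * sqrt(1720)
= 0.5 * 1.273240 * 41.472883
= 26.4025

26.4025


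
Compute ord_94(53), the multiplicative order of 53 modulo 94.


We want ord_94(53), the smallest k >= 1 with 53^k = 1 mod 94.
n = 94 = 2 * 47, phi(94) = 46; the order divides phi(n).
Divisors of 46: 1, 2, 23, 46
Repeated squaring mod 94: 53^1 = 53, 53^2 = 83, 53^4 = 27, 53^8 = 71, 53^16 = 59, 53^32 = 3
Test divisors in increasing order:
  k=1: 53^1 = 53 mod 94
  k=2: 53^2 = 83 mod 94
  k=23: 53^23 = 59 * 27 * 83 * 53 = 1 mod 94  <- first divisor giving 1
Order = 23

23


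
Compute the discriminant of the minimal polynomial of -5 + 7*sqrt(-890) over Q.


The element -5 + 7*sqrt(-890) has minimal polynomial:
x^2 + 10*x + 43635
Discriminant = (10)^2 - 4*(43635)
= 100 - 174540
= -174440

-174440


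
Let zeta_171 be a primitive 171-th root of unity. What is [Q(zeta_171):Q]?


The degree equals Euler's totient phi(171).
171 = 3^2 * 19
phi(171) = 108

108


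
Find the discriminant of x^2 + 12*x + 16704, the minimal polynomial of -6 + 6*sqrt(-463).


The element -6 + 6*sqrt(-463) has minimal polynomial:
x^2 + 12*x + 16704
Discriminant = (12)^2 - 4*(16704)
= 144 - 66816
= -66672

-66672
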